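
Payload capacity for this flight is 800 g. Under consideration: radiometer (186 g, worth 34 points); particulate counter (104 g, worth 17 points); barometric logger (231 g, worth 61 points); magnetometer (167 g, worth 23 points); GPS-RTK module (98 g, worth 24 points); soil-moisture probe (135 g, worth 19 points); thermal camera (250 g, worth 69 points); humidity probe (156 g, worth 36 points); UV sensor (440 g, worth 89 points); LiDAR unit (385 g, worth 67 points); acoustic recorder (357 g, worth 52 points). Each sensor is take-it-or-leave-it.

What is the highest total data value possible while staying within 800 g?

190

By data value per g: thermal camera 0.28, barometric logger 0.26, GPS-RTK module 0.24 lead.
Best packing: barometric logger + GPS-RTK module + thermal camera + humidity probe — 735 g, 190 total.
Next best is radiometer + barometric logger + GPS-RTK module + thermal camera at 188 (765 g) — short by 2.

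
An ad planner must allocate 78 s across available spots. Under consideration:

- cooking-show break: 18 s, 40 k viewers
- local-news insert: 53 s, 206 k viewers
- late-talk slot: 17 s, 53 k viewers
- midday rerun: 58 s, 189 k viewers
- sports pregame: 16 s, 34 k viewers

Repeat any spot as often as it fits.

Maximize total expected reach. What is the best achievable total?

259

The ratio ordering already packs tightly: local-news insert + late-talk slot, 70 s, 259.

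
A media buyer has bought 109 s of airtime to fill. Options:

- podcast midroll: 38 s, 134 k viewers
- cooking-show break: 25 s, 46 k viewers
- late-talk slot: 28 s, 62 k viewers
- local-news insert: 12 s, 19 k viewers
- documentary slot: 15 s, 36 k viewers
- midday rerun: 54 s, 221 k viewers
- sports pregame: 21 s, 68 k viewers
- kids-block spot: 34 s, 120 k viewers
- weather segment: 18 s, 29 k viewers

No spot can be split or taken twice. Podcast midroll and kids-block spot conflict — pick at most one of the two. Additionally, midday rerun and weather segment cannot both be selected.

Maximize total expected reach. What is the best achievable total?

Midday rerun + sports pregame + kids-block spot uses 109 of the 109 s and totals 409.
Next best is podcast midroll + documentary slot + midday rerun at 391 (107 s) — short by 18.

409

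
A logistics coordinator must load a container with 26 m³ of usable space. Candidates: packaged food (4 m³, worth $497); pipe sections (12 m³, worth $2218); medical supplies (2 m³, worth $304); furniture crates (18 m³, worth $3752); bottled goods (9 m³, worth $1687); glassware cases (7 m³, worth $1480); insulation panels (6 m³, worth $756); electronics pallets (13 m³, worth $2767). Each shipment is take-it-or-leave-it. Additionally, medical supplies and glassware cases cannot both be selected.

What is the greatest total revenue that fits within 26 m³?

5232

By revenue per m³: electronics pallets 212.85, glassware cases 211.43, furniture crates 208.44 lead.
Best packing: furniture crates + glassware cases — 25 m³, 5232 total.
Next best is glassware cases + insulation panels + electronics pallets at 5003 (26 m³) — short by 229.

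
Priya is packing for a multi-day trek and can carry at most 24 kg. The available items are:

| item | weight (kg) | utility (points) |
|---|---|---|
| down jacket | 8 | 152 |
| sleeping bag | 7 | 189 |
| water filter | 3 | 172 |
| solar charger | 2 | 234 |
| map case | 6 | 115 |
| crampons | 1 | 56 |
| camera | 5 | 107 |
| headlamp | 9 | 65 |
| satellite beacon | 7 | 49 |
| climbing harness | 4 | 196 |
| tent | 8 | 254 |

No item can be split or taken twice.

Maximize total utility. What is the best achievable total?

The ratio heuristic lands on water filter + solar charger + crampons + camera + climbing harness + tent (1019) but leaves 1 kg idle.
The 6 kg tied up in crampons and camera is better spent on sleeping bag — total rises to 1045 (24 kg).
Runner-up water filter + solar charger + map case + crampons + climbing harness + tent tops out at 1027.

1045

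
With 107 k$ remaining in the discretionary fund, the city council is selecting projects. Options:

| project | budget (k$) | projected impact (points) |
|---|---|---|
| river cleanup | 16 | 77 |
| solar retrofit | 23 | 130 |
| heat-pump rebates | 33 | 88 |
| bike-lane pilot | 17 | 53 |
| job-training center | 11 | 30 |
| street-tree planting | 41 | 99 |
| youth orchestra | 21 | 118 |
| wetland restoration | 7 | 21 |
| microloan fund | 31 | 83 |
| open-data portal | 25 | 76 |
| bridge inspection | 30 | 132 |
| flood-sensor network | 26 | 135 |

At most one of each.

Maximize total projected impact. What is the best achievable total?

536

The ratio heuristic lands on river cleanup + solar retrofit + bike-lane pilot + youth orchestra + flood-sensor network (513) but leaves 4 k$ idle.
Dropping river cleanup and bike-lane pilot frees 33 k$; slotting in wetland restoration + bridge inspection (37 k$) lifts the total to 536 at 107 k$.
Every other selection either busts 107 k$ or fails to beat 536.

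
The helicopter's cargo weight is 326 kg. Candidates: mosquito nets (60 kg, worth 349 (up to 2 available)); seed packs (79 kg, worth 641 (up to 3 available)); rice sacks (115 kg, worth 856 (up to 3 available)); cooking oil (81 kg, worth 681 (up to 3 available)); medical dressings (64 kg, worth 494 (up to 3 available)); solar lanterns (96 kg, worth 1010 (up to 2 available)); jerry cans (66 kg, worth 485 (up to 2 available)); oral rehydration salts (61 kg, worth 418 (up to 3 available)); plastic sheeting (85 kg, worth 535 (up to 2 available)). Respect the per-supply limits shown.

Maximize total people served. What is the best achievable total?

3008

A density-first pass picks cooking oil + 2×solar lanterns — 2701 at 273 kg.
Dropping cooking oil frees 81 kg; slotting in 2×medical dressings (128 kg) lifts the total to 3008 at 320 kg.
The spare 6 kg is too small for any remaining supply, and no exchange beats 3008.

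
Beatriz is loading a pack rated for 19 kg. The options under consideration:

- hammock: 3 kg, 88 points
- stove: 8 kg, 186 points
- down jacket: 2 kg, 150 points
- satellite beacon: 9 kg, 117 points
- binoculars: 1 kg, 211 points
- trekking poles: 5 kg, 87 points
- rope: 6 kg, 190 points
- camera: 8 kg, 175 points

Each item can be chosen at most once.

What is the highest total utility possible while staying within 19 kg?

Density check — binoculars 211.00, down jacket 75.00, rope 31.67 are the best per kg.
The ratio heuristic lands on hammock + down jacket + binoculars + trekking poles + rope (726) but leaves 2 kg idle.
Replace hammock and trekking poles with stove: the trade gains 11 net, giving 737 at 17 kg.
The closest alternative, hammock + down jacket + binoculars + trekking poles + rope, reaches only 726.

737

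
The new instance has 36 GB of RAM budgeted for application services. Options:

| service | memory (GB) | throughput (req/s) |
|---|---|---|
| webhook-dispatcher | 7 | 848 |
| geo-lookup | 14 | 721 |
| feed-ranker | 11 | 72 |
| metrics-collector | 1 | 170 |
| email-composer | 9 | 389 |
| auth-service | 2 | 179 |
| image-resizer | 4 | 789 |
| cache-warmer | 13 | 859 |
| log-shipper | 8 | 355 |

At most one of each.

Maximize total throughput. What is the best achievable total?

The ratio heuristic lands on webhook-dispatcher + metrics-collector + auth-service + image-resizer + cache-warmer + log-shipper (3200) but leaves 1 GB idle.
Replace log-shipper with email-composer: the trade gains 34 net, giving 3234 at 36 GB.
Every other selection either busts 36 GB or fails to beat 3234.

3234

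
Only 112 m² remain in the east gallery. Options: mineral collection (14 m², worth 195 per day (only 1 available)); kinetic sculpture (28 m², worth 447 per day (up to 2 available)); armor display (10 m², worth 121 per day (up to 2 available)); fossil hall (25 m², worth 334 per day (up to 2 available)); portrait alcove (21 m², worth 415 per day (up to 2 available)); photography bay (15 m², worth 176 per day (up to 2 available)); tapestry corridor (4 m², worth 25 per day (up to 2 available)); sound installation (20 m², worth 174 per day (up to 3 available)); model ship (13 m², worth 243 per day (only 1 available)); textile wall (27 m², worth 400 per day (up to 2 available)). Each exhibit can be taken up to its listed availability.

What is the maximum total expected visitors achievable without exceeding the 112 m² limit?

Ranking by ratio (expected visitors/m²): portrait alcove 19.76, model ship 18.69, kinetic sculpture 15.96.
The ratio ordering already packs tightly: 2×kinetic sculpture + 2×portrait alcove + model ship, 111 m², 1967.
The spare 1 m² is too small for any remaining exhibit, and no exchange beats 1967.

1967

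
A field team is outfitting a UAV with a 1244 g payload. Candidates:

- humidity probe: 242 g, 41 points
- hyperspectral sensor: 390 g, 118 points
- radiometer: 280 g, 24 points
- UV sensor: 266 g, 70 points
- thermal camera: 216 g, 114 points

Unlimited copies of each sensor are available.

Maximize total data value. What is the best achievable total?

570

By data value per g: thermal camera 0.53, hyperspectral sensor 0.30, UV sensor 0.26, humidity probe 0.17 lead.
Best packing: 5×thermal camera — 1080 g, 570 total.
The spare 164 g is too small for any remaining sensor, and no exchange beats 570.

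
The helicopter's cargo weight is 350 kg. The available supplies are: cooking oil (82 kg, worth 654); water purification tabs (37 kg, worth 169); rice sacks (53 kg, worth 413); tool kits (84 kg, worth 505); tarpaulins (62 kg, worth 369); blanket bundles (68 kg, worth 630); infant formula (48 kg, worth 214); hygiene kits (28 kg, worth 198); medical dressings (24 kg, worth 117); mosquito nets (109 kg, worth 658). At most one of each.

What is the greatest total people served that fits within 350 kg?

Ranking by ratio (people served/kg): blanket bundles 9.26, cooking oil 7.98, rice sacks 7.79.
A density-first pass picks cooking oil + rice sacks + blanket bundles + hygiene kits + mosquito nets — 2553 at 340 kg.
Dropping hygiene kits and mosquito nets frees 137 kg; slotting in tool kits + tarpaulins (146 kg) lifts the total to 2571 at 349 kg.
Runner-up cooking oil + rice sacks + blanket bundles + hygiene kits + mosquito nets tops out at 2553.

2571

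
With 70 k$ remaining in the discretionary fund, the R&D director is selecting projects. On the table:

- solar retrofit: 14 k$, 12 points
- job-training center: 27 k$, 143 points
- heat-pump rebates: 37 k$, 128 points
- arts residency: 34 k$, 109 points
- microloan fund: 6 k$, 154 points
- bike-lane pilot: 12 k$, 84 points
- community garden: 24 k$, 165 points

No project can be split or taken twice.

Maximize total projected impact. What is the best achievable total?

By projected impact per k$: microloan fund 25.67, bike-lane pilot 7.00, community garden 6.88 lead.
Taking job-training center + microloan fund + bike-lane pilot + community garden: 69 k$ used, 546 in projected impact.
Every other selection either busts 70 k$ or fails to beat 546.

546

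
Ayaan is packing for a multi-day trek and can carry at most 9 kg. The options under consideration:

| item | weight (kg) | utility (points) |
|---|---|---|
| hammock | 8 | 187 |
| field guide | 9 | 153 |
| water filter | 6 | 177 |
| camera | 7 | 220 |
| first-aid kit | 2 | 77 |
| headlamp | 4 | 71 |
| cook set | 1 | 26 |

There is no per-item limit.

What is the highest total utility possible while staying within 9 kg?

Taking 4×first-aid kit + cook set: 9 kg used, 334 in utility.
No other feasible combination exceeds 334.

334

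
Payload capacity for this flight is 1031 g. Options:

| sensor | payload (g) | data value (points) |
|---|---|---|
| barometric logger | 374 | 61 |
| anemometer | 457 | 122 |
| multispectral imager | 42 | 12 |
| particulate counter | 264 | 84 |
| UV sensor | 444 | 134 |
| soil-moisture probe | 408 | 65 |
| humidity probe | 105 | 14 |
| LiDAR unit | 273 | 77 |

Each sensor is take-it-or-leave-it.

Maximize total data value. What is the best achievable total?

307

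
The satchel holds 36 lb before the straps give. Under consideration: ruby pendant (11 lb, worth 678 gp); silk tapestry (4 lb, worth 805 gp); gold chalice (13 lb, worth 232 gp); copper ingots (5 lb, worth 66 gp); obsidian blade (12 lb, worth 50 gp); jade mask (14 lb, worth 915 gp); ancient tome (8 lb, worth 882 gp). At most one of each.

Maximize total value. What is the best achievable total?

By value per lb: silk tapestry 201.25, ancient tome 110.25, jade mask 65.36, ruby pendant 61.64 lead.
Best packing: silk tapestry + copper ingots + jade mask + ancient tome — 31 lb, 2668 total.

2668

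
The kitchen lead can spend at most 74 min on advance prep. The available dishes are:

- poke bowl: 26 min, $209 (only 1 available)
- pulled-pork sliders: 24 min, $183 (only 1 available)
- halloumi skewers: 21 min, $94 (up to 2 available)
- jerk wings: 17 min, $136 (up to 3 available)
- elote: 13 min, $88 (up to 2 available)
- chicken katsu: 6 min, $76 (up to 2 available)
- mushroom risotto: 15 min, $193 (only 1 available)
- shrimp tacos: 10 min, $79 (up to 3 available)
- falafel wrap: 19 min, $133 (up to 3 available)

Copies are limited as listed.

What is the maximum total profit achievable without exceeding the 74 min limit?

718

Ranking by ratio (profit/min): mushroom risotto 12.87, chicken katsu 12.67, poke bowl 8.04.
Taking the top-ratio dishes first gives poke bowl + jerk wings + 2×chicken katsu + mushroom risotto for 690 (70 min).
Replace poke bowl with 3×shrimp tacos: the trade gains 28 net, giving 718 at 74 min.
Every other selection either busts 74 min or exceeds an availability limit or fails to beat 718.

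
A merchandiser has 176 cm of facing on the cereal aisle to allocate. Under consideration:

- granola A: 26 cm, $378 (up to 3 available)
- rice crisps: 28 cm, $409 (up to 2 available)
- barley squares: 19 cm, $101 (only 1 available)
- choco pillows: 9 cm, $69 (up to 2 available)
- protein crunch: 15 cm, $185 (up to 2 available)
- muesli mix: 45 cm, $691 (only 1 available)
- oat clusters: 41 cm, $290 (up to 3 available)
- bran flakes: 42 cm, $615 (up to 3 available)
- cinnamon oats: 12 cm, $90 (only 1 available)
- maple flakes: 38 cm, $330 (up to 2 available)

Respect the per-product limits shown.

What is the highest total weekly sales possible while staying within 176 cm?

Greedy by ratio would take muesli mix + 3×bran flakes: 171 cm used, total 2536.
The 129 cm tied up in muesli mix and 2×bran flakes is better spent on 3×granola A + 2×rice crisps — total rises to 2567 (176 cm).
Every other selection either busts 176 cm or exceeds an availability limit or fails to beat 2567.

2567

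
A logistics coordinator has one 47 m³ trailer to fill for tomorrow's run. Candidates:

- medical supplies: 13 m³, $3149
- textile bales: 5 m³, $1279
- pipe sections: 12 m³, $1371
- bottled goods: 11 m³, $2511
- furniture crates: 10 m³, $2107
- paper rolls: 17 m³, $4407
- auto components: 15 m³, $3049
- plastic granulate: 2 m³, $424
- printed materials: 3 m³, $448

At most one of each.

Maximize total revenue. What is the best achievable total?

Filling by ratio: medical supplies + textile bales + bottled goods + paper rolls for 11346, with 1 m³ left unused.
Replace bottled goods with furniture crates + plastic granulate: the trade gains 20 net, giving 11366 at 47 m³.
Runner-up medical supplies + textile bales + bottled goods + paper rolls tops out at 11346.

11366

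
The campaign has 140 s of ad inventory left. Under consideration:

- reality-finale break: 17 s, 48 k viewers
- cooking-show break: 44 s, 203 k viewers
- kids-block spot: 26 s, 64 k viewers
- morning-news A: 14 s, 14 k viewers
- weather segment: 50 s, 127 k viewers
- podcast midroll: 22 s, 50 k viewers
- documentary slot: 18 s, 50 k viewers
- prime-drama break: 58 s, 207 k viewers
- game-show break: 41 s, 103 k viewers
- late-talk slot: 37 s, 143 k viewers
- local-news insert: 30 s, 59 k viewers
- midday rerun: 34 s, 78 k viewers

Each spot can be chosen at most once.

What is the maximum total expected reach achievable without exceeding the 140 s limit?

Ranking by ratio (expected reach/s): cooking-show break 4.61, late-talk slot 3.86, prime-drama break 3.57, reality-finale break 2.82.
Best packing: cooking-show break + prime-drama break + late-talk slot — 139 s, 553 total.
The spare 1 s is too small for any remaining spot, and no exchange beats 553.

553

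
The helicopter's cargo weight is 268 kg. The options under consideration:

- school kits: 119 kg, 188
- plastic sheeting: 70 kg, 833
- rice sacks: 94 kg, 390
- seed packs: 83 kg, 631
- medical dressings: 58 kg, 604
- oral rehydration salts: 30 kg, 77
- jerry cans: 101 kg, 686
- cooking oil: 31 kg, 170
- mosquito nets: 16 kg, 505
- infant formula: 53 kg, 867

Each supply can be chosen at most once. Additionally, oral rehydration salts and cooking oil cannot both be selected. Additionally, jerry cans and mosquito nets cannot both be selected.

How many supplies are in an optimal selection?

5

The maximum people served within 268 kg is 3006.
One optimal bundle: plastic sheeting + seed packs + cooking oil + mosquito nets + infant formula (253 kg).
Every optimal selection uses 5 supplies.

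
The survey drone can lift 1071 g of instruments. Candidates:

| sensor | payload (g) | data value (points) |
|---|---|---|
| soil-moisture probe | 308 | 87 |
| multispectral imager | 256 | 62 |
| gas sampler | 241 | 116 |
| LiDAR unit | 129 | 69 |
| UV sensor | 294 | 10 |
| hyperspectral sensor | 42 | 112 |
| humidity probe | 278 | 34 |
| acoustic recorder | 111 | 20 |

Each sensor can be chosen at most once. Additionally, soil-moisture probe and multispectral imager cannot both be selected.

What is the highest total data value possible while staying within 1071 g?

Density check — hyperspectral sensor 2.67, LiDAR unit 0.53, gas sampler 0.48, soil-moisture probe 0.28 are the best per g.
Best packing: soil-moisture probe + gas sampler + LiDAR unit + hyperspectral sensor + humidity probe — 998 g, 418 total.
The closest alternative, multispectral imager + gas sampler + LiDAR unit + hyperspectral sensor + humidity probe + acoustic recorder, reaches only 413.

418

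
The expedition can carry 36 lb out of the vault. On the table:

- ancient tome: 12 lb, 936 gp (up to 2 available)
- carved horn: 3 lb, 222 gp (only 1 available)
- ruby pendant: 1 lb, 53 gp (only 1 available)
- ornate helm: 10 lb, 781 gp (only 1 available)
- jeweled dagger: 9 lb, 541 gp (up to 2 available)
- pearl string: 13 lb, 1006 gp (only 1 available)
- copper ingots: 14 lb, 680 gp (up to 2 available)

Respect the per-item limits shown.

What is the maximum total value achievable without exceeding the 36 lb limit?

Filling by ratio: 2×ancient tome + ruby pendant + ornate helm for 2706, with 1 lb left unused.
Replace ancient tome with pearl string: the trade gains 70 net, giving 2776 at 36 lb.
No other feasible combination exceeds 2776.

2776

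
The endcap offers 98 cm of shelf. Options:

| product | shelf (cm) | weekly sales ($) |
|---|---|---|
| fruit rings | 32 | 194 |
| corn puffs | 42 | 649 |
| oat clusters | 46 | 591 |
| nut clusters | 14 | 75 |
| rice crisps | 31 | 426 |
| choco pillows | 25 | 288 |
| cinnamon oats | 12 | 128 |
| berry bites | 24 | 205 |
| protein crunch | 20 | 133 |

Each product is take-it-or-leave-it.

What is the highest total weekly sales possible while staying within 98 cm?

Corn puffs + rice crisps + choco pillows uses 98 of the 98 cm and totals 1363.
An exhaustive check of the 512 subsets confirms 1363.

1363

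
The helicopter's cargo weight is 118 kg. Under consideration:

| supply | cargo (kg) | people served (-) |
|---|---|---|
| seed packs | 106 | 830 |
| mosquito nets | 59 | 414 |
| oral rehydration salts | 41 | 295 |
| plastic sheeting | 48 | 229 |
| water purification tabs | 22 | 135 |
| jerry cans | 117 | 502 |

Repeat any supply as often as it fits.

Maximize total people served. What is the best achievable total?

Seed packs uses 106 of the 118 kg and totals 830.
That's the maximum — no swap from here does better than 830.

830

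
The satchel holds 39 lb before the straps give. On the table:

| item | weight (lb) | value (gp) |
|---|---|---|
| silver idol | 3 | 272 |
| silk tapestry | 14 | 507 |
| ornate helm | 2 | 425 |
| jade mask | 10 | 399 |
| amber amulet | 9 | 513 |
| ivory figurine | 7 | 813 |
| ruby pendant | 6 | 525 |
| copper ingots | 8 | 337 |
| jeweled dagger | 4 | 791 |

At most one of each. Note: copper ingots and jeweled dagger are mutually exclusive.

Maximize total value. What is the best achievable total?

3466

Density check — ornate helm 212.50, jeweled dagger 197.75, ivory figurine 116.14, silver idol 90.67 are the best per lb.
Ornate helm + jade mask + amber amulet + ivory figurine + ruby pendant + jeweled dagger uses 38 of the 39 lb and totals 3466.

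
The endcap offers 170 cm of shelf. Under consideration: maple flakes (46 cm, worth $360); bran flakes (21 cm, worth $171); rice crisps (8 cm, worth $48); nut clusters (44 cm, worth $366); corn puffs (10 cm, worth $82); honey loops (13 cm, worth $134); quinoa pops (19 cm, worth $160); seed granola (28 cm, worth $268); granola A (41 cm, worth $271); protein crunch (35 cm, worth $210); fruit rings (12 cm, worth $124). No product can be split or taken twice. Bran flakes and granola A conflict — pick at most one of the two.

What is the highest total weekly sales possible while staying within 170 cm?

1460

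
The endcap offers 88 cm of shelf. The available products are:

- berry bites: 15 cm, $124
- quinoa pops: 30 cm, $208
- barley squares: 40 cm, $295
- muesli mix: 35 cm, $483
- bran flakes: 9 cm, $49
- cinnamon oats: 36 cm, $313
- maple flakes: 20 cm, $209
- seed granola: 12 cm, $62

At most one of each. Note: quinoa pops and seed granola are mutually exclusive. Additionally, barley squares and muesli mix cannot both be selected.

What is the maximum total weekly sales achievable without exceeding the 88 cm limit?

Taking the top-ratio products first gives berry bites + muesli mix + bran flakes + maple flakes for 865 (79 cm).
Dropping bran flakes and maple flakes frees 29 cm; slotting in cinnamon oats (36 cm) lifts the total to 920 at 86 cm.

920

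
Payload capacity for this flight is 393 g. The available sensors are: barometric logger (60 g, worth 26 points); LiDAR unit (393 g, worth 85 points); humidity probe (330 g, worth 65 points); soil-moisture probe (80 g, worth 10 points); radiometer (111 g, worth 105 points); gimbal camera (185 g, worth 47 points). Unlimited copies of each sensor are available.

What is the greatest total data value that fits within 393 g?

Density check — radiometer 0.95, barometric logger 0.43, gimbal camera 0.25, LiDAR unit 0.22 are the best per g.
The ratio ordering already packs tightly: barometric logger + 3×radiometer, 393 g, 341.

341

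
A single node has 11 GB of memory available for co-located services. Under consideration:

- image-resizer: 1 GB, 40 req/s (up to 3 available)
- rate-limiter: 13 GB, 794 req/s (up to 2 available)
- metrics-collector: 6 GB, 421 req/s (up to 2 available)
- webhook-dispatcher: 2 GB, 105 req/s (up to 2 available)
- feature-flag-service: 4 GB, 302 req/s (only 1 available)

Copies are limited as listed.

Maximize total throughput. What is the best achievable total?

Best packing: image-resizer + metrics-collector + feature-flag-service — 11 GB, 763 total.
That's the maximum — no swap from here does better than 763.

763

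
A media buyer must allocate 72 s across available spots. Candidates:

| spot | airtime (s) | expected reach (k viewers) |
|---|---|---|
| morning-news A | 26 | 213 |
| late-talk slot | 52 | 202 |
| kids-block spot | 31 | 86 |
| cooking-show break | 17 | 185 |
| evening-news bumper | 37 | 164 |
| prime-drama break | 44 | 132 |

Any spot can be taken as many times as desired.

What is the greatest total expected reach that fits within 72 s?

The ratio ordering already packs tightly: 4×cooking-show break, 68 s, 740.

740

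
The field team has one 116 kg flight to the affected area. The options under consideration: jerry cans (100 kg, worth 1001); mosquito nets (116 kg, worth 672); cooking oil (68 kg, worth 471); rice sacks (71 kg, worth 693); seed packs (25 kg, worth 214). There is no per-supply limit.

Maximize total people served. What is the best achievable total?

Taking jerry cans: 100 kg used, 1001 in people served.
That's the maximum — no swap from here does better than 1001.

1001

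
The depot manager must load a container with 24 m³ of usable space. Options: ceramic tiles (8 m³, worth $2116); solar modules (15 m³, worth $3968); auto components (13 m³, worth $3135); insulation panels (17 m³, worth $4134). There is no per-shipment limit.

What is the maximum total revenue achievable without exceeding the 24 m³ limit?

6348

Density check — solar modules 264.53, ceramic tiles 264.50, insulation panels 243.18 are the best per m³.
The ratio heuristic lands on ceramic tiles + solar modules (6084) but leaves 1 m³ idle.
Dropping solar modules frees 15 m³; slotting in 2×ceramic tiles (16 m³) lifts the total to 6348 at 24 m³.
That's the maximum — no swap from here does better than 6348.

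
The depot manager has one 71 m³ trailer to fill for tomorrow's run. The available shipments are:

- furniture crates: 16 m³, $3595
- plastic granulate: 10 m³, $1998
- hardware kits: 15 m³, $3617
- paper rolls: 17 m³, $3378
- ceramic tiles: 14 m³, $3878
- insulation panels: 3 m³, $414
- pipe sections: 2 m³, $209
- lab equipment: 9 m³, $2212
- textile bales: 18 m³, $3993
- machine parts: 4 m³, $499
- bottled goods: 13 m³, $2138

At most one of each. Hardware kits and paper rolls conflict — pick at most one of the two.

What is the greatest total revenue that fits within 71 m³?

A density-first pass picks furniture crates + plastic granulate + hardware kits + ceramic tiles + insulation panels + lab equipment + machine parts — 16213 at 71 m³.
Dropping furniture crates and machine parts frees 20 m³; slotting in pipe sections + textile bales (20 m³) lifts the total to 16321 at 71 m³.
The closest alternative, furniture crates + plastic granulate + hardware kits + ceramic tiles + insulation panels + lab equipment + machine parts, reaches only 16213.

16321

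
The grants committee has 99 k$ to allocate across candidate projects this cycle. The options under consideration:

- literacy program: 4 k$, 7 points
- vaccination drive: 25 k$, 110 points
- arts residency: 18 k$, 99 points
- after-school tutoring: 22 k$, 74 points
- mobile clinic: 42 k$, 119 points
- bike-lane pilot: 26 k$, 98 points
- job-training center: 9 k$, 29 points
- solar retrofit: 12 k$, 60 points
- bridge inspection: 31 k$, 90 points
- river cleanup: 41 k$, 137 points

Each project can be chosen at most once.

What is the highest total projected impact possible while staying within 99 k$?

406

Density check — arts residency 5.50, solar retrofit 5.00, vaccination drive 4.40, bike-lane pilot 3.77 are the best per k$.
The ratio heuristic lands on literacy program + vaccination drive + arts residency + bike-lane pilot + job-training center + solar retrofit (403) but leaves 5 k$ idle.
Replace literacy program and bike-lane pilot and job-training center with river cleanup: the trade gains 3 net, giving 406 at 96 k$.
The closest alternative, literacy program + vaccination drive + arts residency + bike-lane pilot + job-training center + solar retrofit, reaches only 403.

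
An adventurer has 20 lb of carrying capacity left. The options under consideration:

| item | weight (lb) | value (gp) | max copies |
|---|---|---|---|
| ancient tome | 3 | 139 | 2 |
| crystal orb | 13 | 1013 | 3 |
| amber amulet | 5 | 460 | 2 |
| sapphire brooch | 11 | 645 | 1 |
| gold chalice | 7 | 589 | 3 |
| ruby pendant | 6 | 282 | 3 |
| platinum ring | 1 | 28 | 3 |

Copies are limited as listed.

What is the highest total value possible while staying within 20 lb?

By value per lb: amber amulet 92.00, gold chalice 84.14, crystal orb 77.92, sapphire brooch 58.64 lead.
Taking the top-ratio items first gives ancient tome + 2×amber amulet + gold chalice for 1648 (20 lb).
Dropping ancient tome and amber amulet frees 8 lb; slotting in gold chalice + platinum ring (8 lb) lifts the total to 1666 at 20 lb.
No other feasible combination exceeds 1666.

1666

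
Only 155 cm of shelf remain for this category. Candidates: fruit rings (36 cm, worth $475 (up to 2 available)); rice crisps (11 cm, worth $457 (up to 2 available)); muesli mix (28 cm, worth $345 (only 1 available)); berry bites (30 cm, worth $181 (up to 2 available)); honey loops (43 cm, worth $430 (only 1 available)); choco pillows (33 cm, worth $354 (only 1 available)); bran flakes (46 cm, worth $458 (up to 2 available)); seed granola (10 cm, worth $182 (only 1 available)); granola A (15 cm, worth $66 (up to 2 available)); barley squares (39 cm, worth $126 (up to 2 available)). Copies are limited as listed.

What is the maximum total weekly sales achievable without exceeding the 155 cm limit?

Taking the top-ratio products first gives 2×fruit rings + 2×rice crisps + muesli mix + seed granola + granola A for 2457 (147 cm).
The 25 cm tied up in seed granola and granola A is better spent on choco pillows — total rises to 2563 (155 cm).

2563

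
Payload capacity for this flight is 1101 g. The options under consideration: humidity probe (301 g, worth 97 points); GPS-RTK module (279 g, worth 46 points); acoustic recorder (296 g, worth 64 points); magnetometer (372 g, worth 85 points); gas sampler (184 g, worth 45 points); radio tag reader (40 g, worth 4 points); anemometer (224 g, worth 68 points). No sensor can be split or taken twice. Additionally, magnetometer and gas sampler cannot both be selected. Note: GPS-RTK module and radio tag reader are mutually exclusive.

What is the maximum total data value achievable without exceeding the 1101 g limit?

278

Ranking by ratio (data value/g): humidity probe 0.32, anemometer 0.30, gas sampler 0.24.
Best packing: humidity probe + acoustic recorder + gas sampler + radio tag reader + anemometer — 1045 g, 278 total.
The spare 56 g is too small for any remaining sensor, and no feasible exchange beats 278.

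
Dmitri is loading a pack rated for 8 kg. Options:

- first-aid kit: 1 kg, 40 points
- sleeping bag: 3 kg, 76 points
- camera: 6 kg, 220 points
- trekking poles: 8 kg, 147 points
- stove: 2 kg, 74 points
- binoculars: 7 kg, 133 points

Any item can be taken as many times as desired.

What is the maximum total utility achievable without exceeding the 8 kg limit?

Taking 8×first-aid kit: 8 kg used, 320 in utility.
That's the maximum — no swap from here does better than 320.

320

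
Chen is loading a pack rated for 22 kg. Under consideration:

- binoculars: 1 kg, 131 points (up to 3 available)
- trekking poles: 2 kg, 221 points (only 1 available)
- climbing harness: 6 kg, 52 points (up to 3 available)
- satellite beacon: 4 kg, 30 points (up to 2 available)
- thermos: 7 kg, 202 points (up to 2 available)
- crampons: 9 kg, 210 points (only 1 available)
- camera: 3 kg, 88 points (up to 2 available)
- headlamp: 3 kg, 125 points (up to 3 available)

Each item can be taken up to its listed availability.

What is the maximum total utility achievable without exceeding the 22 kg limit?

1191

Density check — binoculars 131.00, trekking poles 110.50, headlamp 41.67, camera 29.33 are the best per kg.
The ratio heuristic lands on 3×binoculars + trekking poles + 2×camera + 3×headlamp (1165) but leaves 2 kg idle.
The 6 kg tied up in 2×camera is better spent on thermos — total rises to 1191 (21 kg).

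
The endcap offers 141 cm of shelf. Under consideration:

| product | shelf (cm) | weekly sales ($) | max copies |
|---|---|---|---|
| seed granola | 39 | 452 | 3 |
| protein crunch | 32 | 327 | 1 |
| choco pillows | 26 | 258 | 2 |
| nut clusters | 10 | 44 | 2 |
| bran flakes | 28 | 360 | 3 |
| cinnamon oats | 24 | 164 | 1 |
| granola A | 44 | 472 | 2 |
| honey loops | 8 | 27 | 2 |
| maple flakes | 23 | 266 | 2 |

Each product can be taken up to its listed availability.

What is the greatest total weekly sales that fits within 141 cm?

1704

Density check — bran flakes 12.86, seed granola 11.59, maple flakes 11.57 are the best per cm.
Greedy by ratio would take seed granola + nut clusters + 3×bran flakes + honey loops: 141 cm used, total 1603.
Replace nut clusters and bran flakes and honey loops with 2×maple flakes: the trade gains 101 net, giving 1704 at 141 cm.
No other feasible combination exceeds 1704.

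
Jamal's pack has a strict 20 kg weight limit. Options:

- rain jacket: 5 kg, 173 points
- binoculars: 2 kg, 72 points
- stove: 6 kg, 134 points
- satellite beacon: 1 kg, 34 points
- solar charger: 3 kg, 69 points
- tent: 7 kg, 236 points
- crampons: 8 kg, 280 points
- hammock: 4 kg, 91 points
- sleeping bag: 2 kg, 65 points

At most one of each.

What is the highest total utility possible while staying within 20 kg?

By utility per kg: binoculars 36.00, crampons 35.00, rain jacket 34.60 lead.
The ratio heuristic lands on rain jacket + binoculars + satellite beacon + crampons + sleeping bag (624) but leaves 2 kg idle.
Dropping binoculars and satellite beacon and sleeping bag frees 5 kg; slotting in tent (7 kg) lifts the total to 689 at 20 kg.
Next best is binoculars + satellite beacon + tent + crampons + sleeping bag at 687 (20 kg) — short by 2.

689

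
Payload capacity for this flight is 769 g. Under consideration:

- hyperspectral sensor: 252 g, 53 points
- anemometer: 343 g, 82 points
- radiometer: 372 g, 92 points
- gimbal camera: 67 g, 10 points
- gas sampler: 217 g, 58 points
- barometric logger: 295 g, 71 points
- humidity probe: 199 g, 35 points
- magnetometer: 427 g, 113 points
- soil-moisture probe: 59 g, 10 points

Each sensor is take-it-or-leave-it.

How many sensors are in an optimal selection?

Optimal total is 184.
For example barometric logger + magnetometer achieves it, using 722 g.
Every optimal selection uses 2 sensors.

2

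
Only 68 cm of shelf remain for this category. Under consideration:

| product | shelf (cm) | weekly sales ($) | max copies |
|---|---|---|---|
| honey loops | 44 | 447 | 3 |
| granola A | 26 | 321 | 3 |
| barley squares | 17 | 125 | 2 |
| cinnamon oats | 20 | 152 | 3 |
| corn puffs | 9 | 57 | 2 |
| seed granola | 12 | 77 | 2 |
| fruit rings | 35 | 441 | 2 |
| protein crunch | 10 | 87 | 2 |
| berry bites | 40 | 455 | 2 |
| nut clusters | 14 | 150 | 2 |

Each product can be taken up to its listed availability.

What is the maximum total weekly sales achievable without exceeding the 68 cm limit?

792

Taking the top-ratio products first gives granola A + fruit rings for 762 (61 cm).
The 35 cm tied up in fruit rings is better spent on granola A + nut clusters — total rises to 792 (66 cm).
No other feasible combination exceeds 792.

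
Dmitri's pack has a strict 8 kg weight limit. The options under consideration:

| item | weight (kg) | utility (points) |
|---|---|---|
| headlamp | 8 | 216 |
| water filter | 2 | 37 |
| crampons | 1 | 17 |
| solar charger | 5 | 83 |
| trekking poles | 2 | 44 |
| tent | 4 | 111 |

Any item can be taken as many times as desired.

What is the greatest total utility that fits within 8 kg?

Taking 2×tent: 8 kg used, 222 in utility.
No other feasible combination exceeds 222.

222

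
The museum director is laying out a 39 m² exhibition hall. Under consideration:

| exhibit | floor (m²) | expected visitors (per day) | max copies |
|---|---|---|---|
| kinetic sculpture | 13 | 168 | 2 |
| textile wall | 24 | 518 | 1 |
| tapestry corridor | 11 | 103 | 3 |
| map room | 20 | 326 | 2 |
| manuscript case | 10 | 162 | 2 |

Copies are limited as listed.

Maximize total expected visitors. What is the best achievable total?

Density check — textile wall 21.58, map room 16.30, manuscript case 16.20, kinetic sculpture 12.92 are the best per m².
A density-first pass picks textile wall + manuscript case — 680 at 34 m².
Replace manuscript case with kinetic sculpture: the trade gains 6 net, giving 686 at 37 m².
Every other selection either busts 39 m² or exceeds an availability limit or fails to beat 686.

686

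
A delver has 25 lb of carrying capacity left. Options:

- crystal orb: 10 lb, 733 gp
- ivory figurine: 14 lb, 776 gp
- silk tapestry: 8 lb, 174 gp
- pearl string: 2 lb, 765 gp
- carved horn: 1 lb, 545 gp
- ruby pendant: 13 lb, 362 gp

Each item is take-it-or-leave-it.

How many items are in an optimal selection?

4

Optimal total is 2260.
One optimal bundle: ivory figurine + silk tapestry + pearl string + carved horn (25 lb).
Any selection reaching 2260 contains exactly 4 items.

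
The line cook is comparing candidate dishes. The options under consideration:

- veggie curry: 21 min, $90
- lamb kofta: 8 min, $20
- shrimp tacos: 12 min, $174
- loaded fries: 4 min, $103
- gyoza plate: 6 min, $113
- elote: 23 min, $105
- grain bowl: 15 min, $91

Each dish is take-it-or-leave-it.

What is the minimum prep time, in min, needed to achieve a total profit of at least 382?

Minimise min subject to total profit ≥ 382.
Taking shrimp tacos + loaded fries + gyoza plate gives 390 (≥ 382) for 22 min.
No combination under 22 min hits 382.

22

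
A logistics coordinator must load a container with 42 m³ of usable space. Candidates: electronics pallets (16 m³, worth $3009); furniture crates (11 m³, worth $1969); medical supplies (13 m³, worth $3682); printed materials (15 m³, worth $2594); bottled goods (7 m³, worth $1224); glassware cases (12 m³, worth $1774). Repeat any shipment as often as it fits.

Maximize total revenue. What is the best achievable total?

11046

The ratio ordering already packs tightly: 3×medical supplies, 39 m³, 11046.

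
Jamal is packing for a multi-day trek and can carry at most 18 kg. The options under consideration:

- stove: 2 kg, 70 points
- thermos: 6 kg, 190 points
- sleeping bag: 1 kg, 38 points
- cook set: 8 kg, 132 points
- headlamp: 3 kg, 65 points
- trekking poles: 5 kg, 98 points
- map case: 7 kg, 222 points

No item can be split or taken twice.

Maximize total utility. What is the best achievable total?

547

Ranking by ratio (utility/kg): sleeping bag 38.00, stove 35.00, map case 31.71.
Filling by ratio: stove + thermos + sleeping bag + map case for 520, with 2 kg left unused.
The 1 kg tied up in sleeping bag is better spent on headlamp — total rises to 547 (18 kg).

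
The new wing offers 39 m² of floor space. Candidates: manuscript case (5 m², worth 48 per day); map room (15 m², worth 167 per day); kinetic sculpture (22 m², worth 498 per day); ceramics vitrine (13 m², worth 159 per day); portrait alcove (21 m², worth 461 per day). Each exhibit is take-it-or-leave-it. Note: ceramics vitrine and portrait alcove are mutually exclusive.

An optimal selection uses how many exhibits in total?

The maximum expected visitors within 39 m² is 665.
For example map room + kinetic sculpture achieves it, using 37 m².
Any selection reaching 665 contains exactly 2 exhibits.

2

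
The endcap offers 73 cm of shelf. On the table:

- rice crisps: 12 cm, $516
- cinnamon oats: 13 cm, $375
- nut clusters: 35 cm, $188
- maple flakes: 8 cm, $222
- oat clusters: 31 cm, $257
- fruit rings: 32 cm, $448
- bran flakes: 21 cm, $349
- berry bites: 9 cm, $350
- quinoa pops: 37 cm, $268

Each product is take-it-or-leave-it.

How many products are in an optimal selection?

5

Best achievable weekly sales is 1812.
For example rice crisps + cinnamon oats + maple flakes + bran flakes + berry bites achieves it, using 63 cm.
Every optimal selection uses 5 products.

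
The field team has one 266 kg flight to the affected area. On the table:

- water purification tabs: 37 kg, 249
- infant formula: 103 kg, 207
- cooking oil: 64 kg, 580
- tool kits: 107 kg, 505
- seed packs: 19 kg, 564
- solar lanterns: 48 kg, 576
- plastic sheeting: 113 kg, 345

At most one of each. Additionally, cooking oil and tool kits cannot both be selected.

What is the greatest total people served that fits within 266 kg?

2065

The ratio heuristic lands on water purification tabs + cooking oil + seed packs + solar lanterns (1969) but leaves 98 kg idle.
The 37 kg tied up in water purification tabs is better spent on plastic sheeting — total rises to 2065 (244 kg).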